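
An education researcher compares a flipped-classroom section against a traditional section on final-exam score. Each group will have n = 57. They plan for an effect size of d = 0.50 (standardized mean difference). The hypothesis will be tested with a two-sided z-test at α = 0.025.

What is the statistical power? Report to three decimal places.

Noncentrality parameter: δ = d·√(n/2) = 0.50 × √(57/2) = 2.6693
Two-sided α = 0.025 → critical value z_{0.0125} = 2.241.
Power = Φ(δ − 2.241) + Φ(−δ − 2.241) = Φ(0.428) + Φ(-4.911) = 0.6656 + 0.0000 = 0.6656.

Power ≈ 0.666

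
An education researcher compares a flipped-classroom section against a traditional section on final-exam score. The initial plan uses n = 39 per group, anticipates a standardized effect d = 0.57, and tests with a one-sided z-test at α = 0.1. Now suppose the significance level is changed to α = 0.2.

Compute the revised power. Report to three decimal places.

δ = d·√(n/2) = 0.57 × √(39/2) = 2.5171 (unchanged). New critical value: z_{0.2} = 0.842.
Revised power = Φ(δ − 0.842) = Φ(1.675) = 0.9531.

Power ≈ 0.953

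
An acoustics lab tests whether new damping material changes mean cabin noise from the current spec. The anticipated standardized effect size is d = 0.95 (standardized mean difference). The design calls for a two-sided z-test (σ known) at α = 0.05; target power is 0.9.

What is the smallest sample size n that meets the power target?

For power 0.9 need Φ(δ − z_{0.025}) = 0.9, so δ = z_{0.025} + z_{0.10} = 1.960 + 1.282 = 3.242.
(Ignoring the negligible lower-tail rejection probability gives the usual closed-form inversion.)
δ = d·√n ⇒ n = (δ/d)² = (3.242 / 0.95)² = 11.64.
Rounding up, n = 12.

n = 12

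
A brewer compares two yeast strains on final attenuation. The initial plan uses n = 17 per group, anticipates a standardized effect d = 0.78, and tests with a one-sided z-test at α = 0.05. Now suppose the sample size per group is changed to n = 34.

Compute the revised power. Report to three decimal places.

Power ≈ 0.942

With n = 34 per group: δ = d·√(n/2) = 0.78 × √(34/2) = 3.2160. Critical value z_{0.05} = 1.645.
Revised power = Φ(δ − 1.645) = Φ(1.571) = 0.9419.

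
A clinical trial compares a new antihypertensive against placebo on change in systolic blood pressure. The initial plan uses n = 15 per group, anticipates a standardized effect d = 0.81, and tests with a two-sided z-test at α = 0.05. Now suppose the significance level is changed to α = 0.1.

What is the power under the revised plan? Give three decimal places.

Power ≈ 0.717

δ = d·√(n/2) = 0.81 × √(15/2) = 2.2183 (unchanged). New critical value: z_{0.05} = 1.645.
Revised power = Φ(δ − 1.645) + Φ(−δ − 1.645) = Φ(0.573) + Φ(-3.863) = 0.7168 + 0.0001 = 0.7169.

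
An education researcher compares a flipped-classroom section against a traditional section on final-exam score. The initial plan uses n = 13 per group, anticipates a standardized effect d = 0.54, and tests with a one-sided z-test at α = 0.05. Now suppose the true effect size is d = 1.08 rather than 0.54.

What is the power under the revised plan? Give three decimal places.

With d = 1.08: δ = d·√(n/2) = 1.08 × √(13/2) = 2.7535. Critical value z_{0.05} = 1.645.
Revised power = Φ(δ − 1.645) = Φ(1.109) = 0.8662.

Power ≈ 0.866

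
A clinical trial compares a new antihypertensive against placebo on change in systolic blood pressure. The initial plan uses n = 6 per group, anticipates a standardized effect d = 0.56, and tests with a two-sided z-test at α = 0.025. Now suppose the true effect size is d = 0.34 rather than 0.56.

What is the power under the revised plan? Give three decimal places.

Power ≈ 0.052

With d = 0.34: δ = d·√(n/2) = 0.34 × √(6/2) = 0.5889. Critical value z_{0.0125} = 2.241.
Revised power = Φ(δ − 2.241) + Φ(−δ − 2.241) = Φ(-1.653) + Φ(-2.830) = 0.0492 + 0.0023 = 0.0515.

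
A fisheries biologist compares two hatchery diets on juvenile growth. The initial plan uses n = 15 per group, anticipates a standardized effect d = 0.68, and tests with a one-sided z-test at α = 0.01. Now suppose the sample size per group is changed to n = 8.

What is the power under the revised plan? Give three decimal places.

Power ≈ 0.167

With n = 8 per group: δ = d·√(n/2) = 0.68 × √(8/2) = 1.3600. Critical value z_{0.01} = 2.326.
Revised power = P(Z > 2.326 − δ) = Φ(-0.966) = 0.1669.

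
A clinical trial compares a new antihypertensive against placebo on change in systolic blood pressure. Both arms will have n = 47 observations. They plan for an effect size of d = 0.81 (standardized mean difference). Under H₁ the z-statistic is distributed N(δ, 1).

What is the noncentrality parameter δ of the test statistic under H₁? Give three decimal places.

δ ≈ 3.927

The noncentrality parameter scales effect size by the design's sample-size factor: δ = d·√(n/2) = 0.81 × √(47/2) = 3.9266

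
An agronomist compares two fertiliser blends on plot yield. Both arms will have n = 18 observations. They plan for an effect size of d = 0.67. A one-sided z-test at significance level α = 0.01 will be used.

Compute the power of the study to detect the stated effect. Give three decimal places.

Power ≈ 0.376

Noncentrality parameter: δ = d·√(n/2) = 0.67 × √(18/2) = 2.0100
Critical value for a one-sided test at α = 0.01: z_α = 2.326.
Power = Φ(δ − 2.326) = Φ(-0.316) = 0.3759.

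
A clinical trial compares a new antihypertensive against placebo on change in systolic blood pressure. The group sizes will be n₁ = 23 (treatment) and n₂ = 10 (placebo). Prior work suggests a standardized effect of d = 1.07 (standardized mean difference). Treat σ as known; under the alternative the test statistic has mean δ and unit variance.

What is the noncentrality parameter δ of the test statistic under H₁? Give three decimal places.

δ ≈ 2.825

δ = d / √(1/n₁ + 1/n₂) = 1.07 / √(1/23 + 1/10) = 2.8248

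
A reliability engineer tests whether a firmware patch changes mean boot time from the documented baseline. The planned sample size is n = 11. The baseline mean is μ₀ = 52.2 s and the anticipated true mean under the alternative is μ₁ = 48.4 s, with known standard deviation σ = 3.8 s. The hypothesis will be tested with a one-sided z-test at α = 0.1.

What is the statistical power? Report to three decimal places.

Standardized effect: d = |μ₁ − μ₀| / σ = |48.4 − 52.2| / 3.8 = 1.0000
Noncentrality parameter: δ = d·√n = 1.0000 × √11 = 3.3166
One-sided α = 0.1 → critical value z_{0.1} = 1.282.
Power = P(Z > 1.282 − δ) = Φ(2.035) = 0.9791.

Power ≈ 0.979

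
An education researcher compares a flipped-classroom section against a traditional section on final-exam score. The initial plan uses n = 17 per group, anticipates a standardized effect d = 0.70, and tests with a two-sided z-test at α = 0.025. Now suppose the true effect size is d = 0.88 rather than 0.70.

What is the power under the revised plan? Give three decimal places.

Power ≈ 0.627

With d = 0.88: δ = d·√(n/2) = 0.88 × √(17/2) = 2.5656. Critical value z_{0.0125} = 2.241.
Revised power = Φ(δ − 2.241) + Φ(−δ − 2.241) = Φ(0.324) + Φ(-4.807) = 0.6271 + 0.0000 = 0.6271.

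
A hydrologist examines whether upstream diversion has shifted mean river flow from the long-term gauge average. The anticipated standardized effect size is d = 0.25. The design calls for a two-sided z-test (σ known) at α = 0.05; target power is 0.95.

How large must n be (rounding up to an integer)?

n = 208

Set Φ(δ − 1.960) = 0.95; then δ − 1.960 = Φ⁻¹(0.95) = 1.645, giving δ = 3.605.
(The Φ(−δ − z_{α/2}) term is vanishingly small for δ > 0 and is dropped in the standard sample-size formula.)
δ = d·√n ⇒ n = (δ/d)² = (3.605 / 0.25)² = 207.92.
Round up to the next whole unit.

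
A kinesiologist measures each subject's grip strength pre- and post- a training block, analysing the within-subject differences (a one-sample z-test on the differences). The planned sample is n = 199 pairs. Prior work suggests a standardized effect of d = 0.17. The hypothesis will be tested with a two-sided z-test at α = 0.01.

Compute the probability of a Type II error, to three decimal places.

Noncentrality parameter: δ = d·√n = 0.17 × √199 = 2.3981
Two-sided α = 0.01 → critical value z_{0.005} = 2.576.
Power = Φ(δ − 2.576) + Φ(−δ − 2.576) = Φ(-0.178) + Φ(-4.974) = 0.4295 + 0.0000 = 0.4295.
Type II error: β = 1 − power = 1 − 0.4295 = 0.5705.

β ≈ 0.571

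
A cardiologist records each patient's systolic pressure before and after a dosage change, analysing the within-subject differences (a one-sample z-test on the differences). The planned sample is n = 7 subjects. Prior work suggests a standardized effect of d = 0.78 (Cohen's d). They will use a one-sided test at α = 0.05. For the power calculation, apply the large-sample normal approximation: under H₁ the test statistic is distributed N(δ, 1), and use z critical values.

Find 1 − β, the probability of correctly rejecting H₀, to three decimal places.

Power ≈ 0.662

Noncentrality parameter: δ = d·√n = 0.78 × √7 = 2.0637
One-sided α = 0.05 → critical value z_{0.05} = 1.645.
Power = Φ(δ − 1.645) = Φ(0.419) = 0.6623.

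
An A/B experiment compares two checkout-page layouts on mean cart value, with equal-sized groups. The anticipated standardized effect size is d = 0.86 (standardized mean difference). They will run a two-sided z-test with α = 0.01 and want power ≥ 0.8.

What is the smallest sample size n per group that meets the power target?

n = 32 per group

Set Φ(δ − 2.576) = 0.8; then δ − 2.576 = Φ⁻¹(0.8) = 0.842, giving δ = 3.417.
(The Φ(−δ − z_{α/2}) term is vanishingly small for δ > 0 and is dropped in the standard sample-size formula.)
δ = d·√(n/2) ⇒ n = 2(δ/d)² = 2 × (3.417 / 0.86)² = 31.58.
Rounding up, n = 32 per group.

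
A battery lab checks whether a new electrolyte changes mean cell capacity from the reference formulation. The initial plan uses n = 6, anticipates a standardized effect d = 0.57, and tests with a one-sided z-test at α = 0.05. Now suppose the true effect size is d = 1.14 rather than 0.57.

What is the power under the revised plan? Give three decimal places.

With d = 1.14: δ = d·√n = 1.14 × √6 = 2.7924. Critical value z_{0.05} = 1.645.
Revised power = P(Z > 1.645 − δ) = Φ(1.148) = 0.8744.

Power ≈ 0.874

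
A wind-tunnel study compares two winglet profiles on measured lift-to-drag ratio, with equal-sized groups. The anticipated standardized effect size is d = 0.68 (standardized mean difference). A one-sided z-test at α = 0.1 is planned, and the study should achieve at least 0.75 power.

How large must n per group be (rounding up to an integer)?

n = 17 per group

For power 0.75 need Φ(δ − z_{0.1}) = 0.75, so δ = z_{0.1} + z_{0.25} = 1.282 + 0.674 = 1.956.
δ = d·√(n/2) ⇒ n = 2(δ/d)² = 2 × (1.956 / 0.68)² = 16.55.
Round up to the next whole unit.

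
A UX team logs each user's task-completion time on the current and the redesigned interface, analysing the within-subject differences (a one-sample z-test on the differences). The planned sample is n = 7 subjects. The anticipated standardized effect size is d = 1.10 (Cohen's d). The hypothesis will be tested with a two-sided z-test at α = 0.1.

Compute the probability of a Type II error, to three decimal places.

β ≈ 0.103

Noncentrality parameter: δ = d·√n = 1.10 × √7 = 2.9103
Two-sided α = 0.1 → critical value z_{0.05} = 1.645.
Power = Φ(δ − 1.645) + Φ(−δ − 1.645) = Φ(1.265) + Φ(-4.555) = 0.8971 + 0.0000 = 0.8972.
Type II error: β = 1 − power = 1 − 0.8972 = 0.1028.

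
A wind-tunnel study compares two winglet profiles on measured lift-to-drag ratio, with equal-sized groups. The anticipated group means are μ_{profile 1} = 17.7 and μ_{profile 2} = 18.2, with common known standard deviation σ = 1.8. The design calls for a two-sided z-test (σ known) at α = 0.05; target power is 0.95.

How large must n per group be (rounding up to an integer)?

Standardized effect: d = |μ_{profile 1} − μ_{profile 2}| / σ = |17.7 − 18.2| / 1.8 = 0.2778
For power 0.95 need Φ(δ − z_{0.025}) = 0.95, so δ = z_{0.025} + z_{0.05} = 1.960 + 1.645 = 3.605.
(For δ > 0 the lower-tail rejection region contributes negligibly to power, so the one-term inversion is standard.)
δ = d·√(n/2) ⇒ n = 2(δ/d)² = 2 × (3.605 / 0.2778)² = 336.82.
Round up to the next whole unit.

n = 337 per group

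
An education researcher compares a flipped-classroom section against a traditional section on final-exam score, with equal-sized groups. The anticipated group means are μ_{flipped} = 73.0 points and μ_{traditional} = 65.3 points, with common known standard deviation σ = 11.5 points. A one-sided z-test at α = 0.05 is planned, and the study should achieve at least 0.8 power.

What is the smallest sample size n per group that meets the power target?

Standardized effect: d = |μ_{flipped} − μ_{traditional}| / σ = |73.0 − 65.3| / 11.5 = 0.6696
For power 0.8 need Φ(δ − z_{0.05}) = 0.8, so δ = z_{0.05} + z_{0.20} = 1.645 + 0.842 = 2.486.
δ = d·√(n/2) ⇒ n = 2(δ/d)² = 2 × (2.486 / 0.6696)² = 27.58.
Round up to the next whole unit.

n = 28 per group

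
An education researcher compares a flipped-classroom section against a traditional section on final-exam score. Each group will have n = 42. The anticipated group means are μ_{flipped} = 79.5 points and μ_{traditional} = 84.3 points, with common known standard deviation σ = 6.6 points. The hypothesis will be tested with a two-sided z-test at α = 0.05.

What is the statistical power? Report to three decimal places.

Power ≈ 0.915

Standardized effect: d = |μ_{flipped} − μ_{traditional}| / σ = |79.5 − 84.3| / 6.6 = 0.7273
Noncentrality parameter: δ = d·√(n/2) = 0.7273 × √(42/2) = 3.3328
Two-sided α = 0.05 → critical value z_{0.025} = 1.960.
Power = Φ(δ − 1.960) + Φ(−δ − 1.960) = Φ(1.373) + Φ(-5.293) = 0.9151 + 0.0000 = 0.9151.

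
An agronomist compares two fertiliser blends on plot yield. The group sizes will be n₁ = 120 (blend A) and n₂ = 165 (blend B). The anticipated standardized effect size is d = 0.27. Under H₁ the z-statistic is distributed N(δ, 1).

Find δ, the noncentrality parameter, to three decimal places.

δ ≈ 2.250

The noncentrality parameter scales effect size by the design's sample-size factor: δ = d / √(1/n₁ + 1/n₂) = 0.27 / √(1/120 + 1/165) = 2.2505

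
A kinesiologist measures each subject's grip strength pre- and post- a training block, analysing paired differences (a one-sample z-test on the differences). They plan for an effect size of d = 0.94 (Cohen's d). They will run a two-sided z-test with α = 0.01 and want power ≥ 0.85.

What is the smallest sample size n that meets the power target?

Set Φ(δ − 2.576) = 0.85; then δ − 2.576 = Φ⁻¹(0.85) = 1.036, giving δ = 3.612.
(The Φ(−δ − z_{α/2}) term is vanishingly small for δ > 0 and is dropped in the standard sample-size formula.)
δ = d·√n ⇒ n = (δ/d)² = (3.612 / 0.94)² = 14.77.
Rounding up, n = 15.

n = 15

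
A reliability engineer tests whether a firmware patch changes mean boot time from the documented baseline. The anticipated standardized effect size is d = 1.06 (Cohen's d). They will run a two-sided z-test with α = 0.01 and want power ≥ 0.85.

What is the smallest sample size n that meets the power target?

Set Φ(δ − 2.576) = 0.85; then δ − 2.576 = Φ⁻¹(0.85) = 1.036, giving δ = 3.612.
(Ignoring the negligible lower-tail rejection probability gives the usual closed-form inversion.)
δ = d·√n ⇒ n = (δ/d)² = (3.612 / 1.06)² = 11.61.
Round up to the next whole unit.

n = 12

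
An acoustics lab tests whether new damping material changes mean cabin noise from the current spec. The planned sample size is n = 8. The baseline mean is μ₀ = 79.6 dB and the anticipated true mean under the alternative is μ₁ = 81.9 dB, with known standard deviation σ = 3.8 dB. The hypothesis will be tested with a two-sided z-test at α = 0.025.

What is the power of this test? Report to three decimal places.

Power ≈ 0.298

Standardized effect: d = |μ₁ − μ₀| / σ = |81.9 − 79.6| / 3.8 = 0.6053
Noncentrality parameter: λ = d·√n = 0.6053 × √8 = 1.7119
Critical value for a two-sided test at α = 0.025: z_{α/2} = 2.241.
Power = Φ(λ − 2.241) + Φ(−λ − 2.241) = Φ(-0.529) + Φ(-3.953) = 0.2982 + 0.0000 = 0.2983.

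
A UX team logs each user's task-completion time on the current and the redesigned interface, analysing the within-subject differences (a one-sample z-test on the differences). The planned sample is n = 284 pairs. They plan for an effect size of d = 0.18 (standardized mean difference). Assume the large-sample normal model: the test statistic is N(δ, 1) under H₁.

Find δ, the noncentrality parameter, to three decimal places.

δ = d·√n = 0.18 × √284 = 3.0334

δ ≈ 3.033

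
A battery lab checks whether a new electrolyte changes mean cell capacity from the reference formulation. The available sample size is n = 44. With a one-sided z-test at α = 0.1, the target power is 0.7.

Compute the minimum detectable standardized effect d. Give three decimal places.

Required noncentrality: δ = z_{0.1} + z_{0.30} = 1.282 + 0.524 = 1.806.
δ = d·√n ⇒ d = δ/√n = 1.806/√44 = 0.2723.

d ≈ 0.272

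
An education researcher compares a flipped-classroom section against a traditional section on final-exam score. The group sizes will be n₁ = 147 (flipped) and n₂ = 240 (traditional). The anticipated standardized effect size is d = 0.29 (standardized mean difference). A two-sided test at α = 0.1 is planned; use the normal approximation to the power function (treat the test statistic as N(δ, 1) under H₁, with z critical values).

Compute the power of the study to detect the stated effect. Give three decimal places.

Power ≈ 0.870

Noncentrality parameter: δ = d / √(1/n₁ + 1/n₂) = 0.29 / √(1/147 + 1/240) = 2.7689
Critical value for a two-sided test at α = 0.1: z_{α/2} = 1.645.
Power = Φ(δ − 1.645) + Φ(−δ − 1.645) = Φ(1.124) + Φ(-4.414) = 0.8695 + 0.0000 = 0.8695.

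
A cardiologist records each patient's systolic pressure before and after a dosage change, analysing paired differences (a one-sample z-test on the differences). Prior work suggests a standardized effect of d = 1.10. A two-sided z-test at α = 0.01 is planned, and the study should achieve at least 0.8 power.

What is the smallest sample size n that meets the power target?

n = 10

For power 0.8 need Φ(δ − z_{0.005}) = 0.8, so δ = z_{0.005} + z_{0.20} = 2.576 + 0.842 = 3.417.
(Ignoring the negligible lower-tail rejection probability gives the usual closed-form inversion.)
δ = d·√n ⇒ n = (δ/d)² = (3.417 / 1.10)² = 9.65.
Round up to the next whole unit.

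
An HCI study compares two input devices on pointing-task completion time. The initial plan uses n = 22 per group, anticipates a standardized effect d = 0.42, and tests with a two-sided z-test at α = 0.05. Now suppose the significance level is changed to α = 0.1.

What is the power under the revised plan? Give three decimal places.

δ = d·√(n/2) = 0.42 × √(22/2) = 1.3930 (unchanged). New critical value: z_{0.05} = 1.645.
Revised power = Φ(δ − 1.645) + Φ(−δ − 1.645) = Φ(-0.252) + Φ(-3.038) = 0.4006 + 0.0012 = 0.4018.

Power ≈ 0.402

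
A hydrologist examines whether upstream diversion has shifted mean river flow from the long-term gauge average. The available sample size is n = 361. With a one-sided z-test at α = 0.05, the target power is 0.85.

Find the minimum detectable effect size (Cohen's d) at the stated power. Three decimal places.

Need Φ(δ − 1.645) = 0.85, so δ = 1.645 + 1.036 = 2.681.
δ = d·√n ⇒ d = δ/√n = 2.681/√361 = 0.1411.

d ≈ 0.141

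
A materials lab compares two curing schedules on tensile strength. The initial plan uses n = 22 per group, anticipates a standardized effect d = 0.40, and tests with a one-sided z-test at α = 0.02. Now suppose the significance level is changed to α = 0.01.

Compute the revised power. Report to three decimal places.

δ = d·√(n/2) = 0.40 × √(22/2) = 1.3266 (unchanged). New critical value: z_{0.01} = 2.326.
Revised power = P(Z > 2.326 − δ) = Φ(-1.000) = 0.1587.

Power ≈ 0.159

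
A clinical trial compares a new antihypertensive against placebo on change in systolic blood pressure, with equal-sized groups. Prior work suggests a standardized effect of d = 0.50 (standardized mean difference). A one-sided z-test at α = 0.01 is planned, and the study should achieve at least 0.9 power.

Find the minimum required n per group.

Set Φ(δ − 2.326) = 0.9; then δ − 2.326 = Φ⁻¹(0.9) = 1.282, giving δ = 3.608.
δ = d·√(n/2) ⇒ n = 2(δ/d)² = 2 × (3.608 / 0.50)² = 104.14.
Round up to the next whole unit.

n = 105 per group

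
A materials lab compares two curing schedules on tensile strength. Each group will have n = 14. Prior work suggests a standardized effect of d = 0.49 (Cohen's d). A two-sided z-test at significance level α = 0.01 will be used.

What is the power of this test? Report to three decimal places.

Power ≈ 0.100

Noncentrality parameter: δ = d·√(n/2) = 0.49 × √(14/2) = 1.2964
Critical value for a two-sided test at α = 0.01: z_{α/2} = 2.576.
Power = Φ(δ − 2.576) + Φ(−δ − 2.576) = Φ(-1.279) + Φ(-3.872) = 0.1004 + 0.0001 = 0.1004.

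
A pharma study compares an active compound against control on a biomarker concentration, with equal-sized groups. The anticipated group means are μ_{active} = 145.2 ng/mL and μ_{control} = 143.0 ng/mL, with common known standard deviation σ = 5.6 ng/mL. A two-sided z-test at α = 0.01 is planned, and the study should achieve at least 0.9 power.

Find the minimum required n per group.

Standardized effect: d = |μ_{active} − μ_{control}| / σ = |145.2 − 143.0| / 5.6 = 0.3929
Set Φ(δ − 2.576) = 0.9; then δ − 2.576 = Φ⁻¹(0.9) = 1.282, giving δ = 3.857.
(The Φ(−δ − z_{α/2}) term is vanishingly small for δ > 0 and is dropped in the standard sample-size formula.)
δ = d·√(n/2) ⇒ n = 2(δ/d)² = 2 × (3.857 / 0.3929)² = 192.82.
Rounding up, n = 193 per group.

n = 193 per group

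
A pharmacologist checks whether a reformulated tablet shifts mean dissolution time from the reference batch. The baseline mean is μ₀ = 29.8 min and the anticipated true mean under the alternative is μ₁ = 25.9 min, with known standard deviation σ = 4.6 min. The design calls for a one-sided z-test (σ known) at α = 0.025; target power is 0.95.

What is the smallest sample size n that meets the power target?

Standardized effect: d = |μ₁ − μ₀| / σ = |25.9 − 29.8| / 4.6 = 0.8478
Set Φ(δ − 1.960) = 0.95; then δ − 1.960 = Φ⁻¹(0.95) = 1.645, giving δ = 3.605.
δ = d·√n ⇒ n = (δ/d)² = (3.605 / 0.8478)² = 18.08.
Round up to the next whole unit.

n = 19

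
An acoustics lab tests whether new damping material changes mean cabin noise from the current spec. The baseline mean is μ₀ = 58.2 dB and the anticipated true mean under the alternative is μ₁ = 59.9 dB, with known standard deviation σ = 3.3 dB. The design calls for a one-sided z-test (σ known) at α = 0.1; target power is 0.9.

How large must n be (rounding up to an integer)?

Standardized effect: d = |μ₁ − μ₀| / σ = |59.9 − 58.2| / 3.3 = 0.5152
For power 0.9 need Φ(δ − z_{0.1}) = 0.9, so δ = z_{0.1} + z_{0.10} = 1.282 + 1.282 = 2.563.
δ = d·√n ⇒ n = (δ/d)² = (2.563 / 0.5152)² = 24.75.
Round up to the next whole unit.

n = 25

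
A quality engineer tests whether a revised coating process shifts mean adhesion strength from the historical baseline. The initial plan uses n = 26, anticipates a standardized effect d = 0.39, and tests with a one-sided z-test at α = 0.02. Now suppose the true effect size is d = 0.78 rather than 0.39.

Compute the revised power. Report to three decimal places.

Power ≈ 0.973

With d = 0.78: δ = d·√n = 0.78 × √26 = 3.9772. Critical value z_{0.02} = 2.054.
Revised power = Φ(δ − 2.054) = Φ(1.923) = 0.9728.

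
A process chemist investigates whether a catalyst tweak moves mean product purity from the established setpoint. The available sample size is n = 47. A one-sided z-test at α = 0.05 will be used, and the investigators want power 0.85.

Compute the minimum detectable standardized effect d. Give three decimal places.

d ≈ 0.391

Need Φ(δ − 1.645) = 0.85, so δ = 1.645 + 1.036 = 2.681.
δ = d·√n ⇒ d = δ/√n = 2.681/√47 = 0.3911.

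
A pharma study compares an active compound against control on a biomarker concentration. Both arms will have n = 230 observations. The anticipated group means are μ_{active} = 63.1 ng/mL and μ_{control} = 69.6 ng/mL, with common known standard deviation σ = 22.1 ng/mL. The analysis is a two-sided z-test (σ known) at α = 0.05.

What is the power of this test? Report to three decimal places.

Power ≈ 0.884

Standardized effect: d = |μ_{active} − μ_{control}| / σ = |63.1 − 69.6| / 22.1 = 0.2941
Noncentrality parameter: δ = d·√(n/2) = 0.2941 × √(230/2) = 3.1541
Two-sided α = 0.05 → critical value z_{0.025} = 1.960.
Power = Φ(δ − 1.960) + Φ(−δ − 1.960) = Φ(1.194) + Φ(-5.114) = 0.8838 + 0.0000 = 0.8838.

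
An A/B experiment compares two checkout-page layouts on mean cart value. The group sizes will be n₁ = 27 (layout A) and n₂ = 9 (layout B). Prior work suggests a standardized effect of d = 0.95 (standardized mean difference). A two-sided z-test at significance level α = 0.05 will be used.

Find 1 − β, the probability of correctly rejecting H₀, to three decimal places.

Power ≈ 0.694

Noncentrality parameter: δ = d / √(1/n₁ + 1/n₂) = 0.95 / √(1/27 + 1/9) = 2.4682
Critical value for a two-sided test at α = 0.05: z_{α/2} = 1.960.
Power = Φ(δ − 1.960) + Φ(−δ − 1.960) = Φ(0.508) + Φ(-4.428) = 0.6943 + 0.0000 = 0.6944.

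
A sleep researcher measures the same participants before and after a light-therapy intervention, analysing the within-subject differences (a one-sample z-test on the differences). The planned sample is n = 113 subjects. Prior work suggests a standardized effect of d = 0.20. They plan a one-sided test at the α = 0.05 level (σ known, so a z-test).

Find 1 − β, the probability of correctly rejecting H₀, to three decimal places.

Power ≈ 0.685

Noncentrality parameter: δ = d·√n = 0.20 × √113 = 2.1260
Critical value for a one-sided test at α = 0.05: z_α = 1.645.
Power = P(Z > 1.645 − δ) = Φ(0.481) = 0.6848.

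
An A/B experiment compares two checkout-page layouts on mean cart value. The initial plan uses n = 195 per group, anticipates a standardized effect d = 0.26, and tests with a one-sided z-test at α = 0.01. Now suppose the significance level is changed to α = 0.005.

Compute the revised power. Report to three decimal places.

Power ≈ 0.497

δ = d·√(n/2) = 0.26 × √(195/2) = 2.5673 (unchanged). New critical value: z_{0.005} = 2.576.
Revised power = Φ(δ − 2.576) = Φ(-0.009) = 0.4966.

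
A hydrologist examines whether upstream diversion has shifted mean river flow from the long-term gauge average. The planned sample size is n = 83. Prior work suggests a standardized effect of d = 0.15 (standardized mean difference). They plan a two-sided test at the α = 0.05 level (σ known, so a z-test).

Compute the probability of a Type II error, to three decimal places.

Noncentrality parameter: δ = d·√n = 0.15 × √83 = 1.3666
Two-sided α = 0.05 → critical value z_{0.025} = 1.960.
Power = Φ(δ − 1.960) + Φ(−δ − 1.960) = Φ(-0.593) + Φ(-3.327) = 0.2765 + 0.0004 = 0.2769.
Type II error: β = 1 − power = 1 − 0.2769 = 0.7231.

β ≈ 0.723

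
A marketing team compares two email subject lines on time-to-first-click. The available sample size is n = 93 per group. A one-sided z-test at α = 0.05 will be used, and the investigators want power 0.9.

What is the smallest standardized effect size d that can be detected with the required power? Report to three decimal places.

Required noncentrality: δ = z_{0.05} + z_{0.10} = 1.645 + 1.282 = 2.926.
δ = d·√(n/2) ⇒ d = δ/√(n/2) = 2.926/√(93/2) = 0.4291.

d ≈ 0.429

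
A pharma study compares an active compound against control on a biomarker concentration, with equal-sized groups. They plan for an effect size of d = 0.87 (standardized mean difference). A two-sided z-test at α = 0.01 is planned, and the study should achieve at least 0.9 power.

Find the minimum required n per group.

n = 40 per group

Set Φ(δ − 2.576) = 0.9; then δ − 2.576 = Φ⁻¹(0.9) = 1.282, giving δ = 3.857.
(Ignoring the negligible lower-tail rejection probability gives the usual closed-form inversion.)
δ = d·√(n/2) ⇒ n = 2(δ/d)² = 2 × (3.857 / 0.87)² = 39.32.
Rounding up, n = 40 per group.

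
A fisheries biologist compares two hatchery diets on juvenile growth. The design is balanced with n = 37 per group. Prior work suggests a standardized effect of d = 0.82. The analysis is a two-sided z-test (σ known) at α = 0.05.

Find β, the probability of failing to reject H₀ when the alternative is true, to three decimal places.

β ≈ 0.059

Noncentrality parameter: λ = d·√(n/2) = 0.82 × √(37/2) = 3.5270
Two-sided α = 0.05 → critical value z_{0.025} = 1.960.
Power = Φ(λ − 1.960) + Φ(−λ − 1.960) = Φ(1.567) + Φ(-5.487) = 0.9414 + 0.0000 = 0.9414.
Type II error: β = 1 − power = 1 − 0.9414 = 0.0586.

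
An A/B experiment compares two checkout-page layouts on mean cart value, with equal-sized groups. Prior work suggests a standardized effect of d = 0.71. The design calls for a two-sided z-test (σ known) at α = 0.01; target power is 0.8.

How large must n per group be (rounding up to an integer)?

n = 47 per group

For power 0.8 need Φ(δ − z_{0.005}) = 0.8, so δ = z_{0.005} + z_{0.20} = 2.576 + 0.842 = 3.417.
(For δ > 0 the lower-tail rejection region contributes negligibly to power, so the one-term inversion is standard.)
δ = d·√(n/2) ⇒ n = 2(δ/d)² = 2 × (3.417 / 0.71)² = 46.34.
Rounding up, n = 47 per group.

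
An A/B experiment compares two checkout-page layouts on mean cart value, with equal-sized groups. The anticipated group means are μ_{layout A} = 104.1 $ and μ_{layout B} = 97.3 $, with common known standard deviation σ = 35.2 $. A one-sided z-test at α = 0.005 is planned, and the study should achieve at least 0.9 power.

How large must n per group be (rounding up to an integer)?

n = 798 per group

Standardized effect: d = |μ_{layout A} − μ_{layout B}| / σ = |104.1 − 97.3| / 35.2 = 0.1932
For power 0.9 need Φ(δ − z_{0.005}) = 0.9, so δ = z_{0.005} + z_{0.10} = 2.576 + 1.282 = 3.857.
δ = d·√(n/2) ⇒ n = 2(δ/d)² = 2 × (3.857 / 0.1932)² = 797.41.
Rounding up, n = 798 per group.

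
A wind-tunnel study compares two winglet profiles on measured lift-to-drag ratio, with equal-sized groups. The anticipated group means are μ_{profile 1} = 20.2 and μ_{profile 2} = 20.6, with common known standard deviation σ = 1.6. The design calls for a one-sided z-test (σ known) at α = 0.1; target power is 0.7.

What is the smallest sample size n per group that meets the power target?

Standardized effect: d = |μ_{profile 1} − μ_{profile 2}| / σ = |20.2 − 20.6| / 1.6 = 0.2500
Set Φ(δ − 1.282) = 0.7; then δ − 1.282 = Φ⁻¹(0.7) = 0.524, giving δ = 1.806.
δ = d·√(n/2) ⇒ n = 2(δ/d)² = 2 × (1.806 / 0.2500)² = 104.37.
Rounding up, n = 105 per group.

n = 105 per group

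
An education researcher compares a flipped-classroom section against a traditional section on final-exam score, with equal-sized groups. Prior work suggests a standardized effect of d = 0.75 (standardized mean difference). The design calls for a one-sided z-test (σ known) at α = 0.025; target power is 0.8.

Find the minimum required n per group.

n = 28 per group

For power 0.8 need Φ(δ − z_{0.025}) = 0.8, so δ = z_{0.025} + z_{0.20} = 1.960 + 0.842 = 2.802.
δ = d·√(n/2) ⇒ n = 2(δ/d)² = 2 × (2.802 / 0.75)² = 27.91.
Round up to the next whole unit.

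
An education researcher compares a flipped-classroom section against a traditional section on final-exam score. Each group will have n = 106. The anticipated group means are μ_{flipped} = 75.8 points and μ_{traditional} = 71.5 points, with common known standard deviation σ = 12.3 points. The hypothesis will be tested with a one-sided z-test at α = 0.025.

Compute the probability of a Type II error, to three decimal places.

Standardized effect: d = |μ_{flipped} − μ_{traditional}| / σ = |75.8 − 71.5| / 12.3 = 0.3496
Noncentrality parameter: δ = d·√(n/2) = 0.3496 × √(106/2) = 2.5451
One-sided α = 0.025 → critical value z_{0.025} = 1.960.
Power = Φ(δ − 1.960) = Φ(0.585) = 0.7208.
Type II error: β = 1 − power = 1 − 0.7208 = 0.2792.

β ≈ 0.279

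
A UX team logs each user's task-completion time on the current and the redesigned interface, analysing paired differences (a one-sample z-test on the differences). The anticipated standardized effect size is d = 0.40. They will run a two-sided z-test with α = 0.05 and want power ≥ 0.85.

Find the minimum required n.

Set Φ(δ − 1.960) = 0.85; then δ − 1.960 = Φ⁻¹(0.85) = 1.036, giving δ = 2.996.
(The Φ(−δ − z_{α/2}) term is vanishingly small for δ > 0 and is dropped in the standard sample-size formula.)
δ = d·√n ⇒ n = (δ/d)² = (2.996 / 0.40)² = 56.11.
Round up to the next whole unit.

n = 57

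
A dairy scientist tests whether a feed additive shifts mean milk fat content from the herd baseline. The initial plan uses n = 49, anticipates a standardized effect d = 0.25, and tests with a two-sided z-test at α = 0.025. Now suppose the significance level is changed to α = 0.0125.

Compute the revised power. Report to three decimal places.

Power ≈ 0.227

δ = d·√n = 0.25 × √49 = 1.7500 (unchanged). New critical value: z_{0.0063} = 2.498.
Revised power = Φ(δ − 2.498) + Φ(−δ − 2.498) = Φ(-0.748) + Φ(-4.248) = 0.2273 + 0.0000 = 0.2273.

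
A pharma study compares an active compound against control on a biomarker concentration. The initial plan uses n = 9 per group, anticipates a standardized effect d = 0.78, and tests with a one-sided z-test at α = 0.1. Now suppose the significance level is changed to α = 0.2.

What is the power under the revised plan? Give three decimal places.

δ = d·√(n/2) = 0.78 × √(9/2) = 1.6546 (unchanged). New critical value: z_{0.2} = 0.842.
Revised power = Φ(δ − 0.842) = Φ(0.813) = 0.7919.

Power ≈ 0.792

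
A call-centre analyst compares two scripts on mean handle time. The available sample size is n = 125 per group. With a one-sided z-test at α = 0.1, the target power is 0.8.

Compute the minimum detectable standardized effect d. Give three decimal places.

Required noncentrality: δ = z_{0.1} + z_{0.20} = 1.282 + 0.842 = 2.123.
δ = d·√(n/2) ⇒ d = δ/√(n/2) = 2.123/√(125/2) = 0.2686.

d ≈ 0.269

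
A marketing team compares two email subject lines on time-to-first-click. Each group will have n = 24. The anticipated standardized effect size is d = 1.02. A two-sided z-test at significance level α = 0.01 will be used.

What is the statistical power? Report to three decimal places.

Noncentrality parameter: δ = d·√(n/2) = 1.02 × √(24/2) = 3.5334
Critical value for a two-sided test at α = 0.01: z_{α/2} = 2.576.
Power = Φ(δ − 2.576) + Φ(−δ − 2.576) = Φ(0.958) + Φ(-6.109) = 0.8309 + 0.0000 = 0.8309.

Power ≈ 0.831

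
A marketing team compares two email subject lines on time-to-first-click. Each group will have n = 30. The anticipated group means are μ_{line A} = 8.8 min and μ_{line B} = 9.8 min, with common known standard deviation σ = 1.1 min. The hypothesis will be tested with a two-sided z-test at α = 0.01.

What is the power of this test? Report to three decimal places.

Power ≈ 0.828

Standardized effect: d = |μ_{line A} − μ_{line B}| / σ = |8.8 − 9.8| / 1.1 = 0.9091
Noncentrality parameter: δ = d·√(n/2) = 0.9091 × √(30/2) = 3.5209
Critical value for a two-sided test at α = 0.01: z_{α/2} = 2.576.
Power = Φ(δ − 2.576) + Φ(−δ − 2.576) = Φ(0.945) + Φ(-6.097) = 0.8277 + 0.0000 = 0.8277.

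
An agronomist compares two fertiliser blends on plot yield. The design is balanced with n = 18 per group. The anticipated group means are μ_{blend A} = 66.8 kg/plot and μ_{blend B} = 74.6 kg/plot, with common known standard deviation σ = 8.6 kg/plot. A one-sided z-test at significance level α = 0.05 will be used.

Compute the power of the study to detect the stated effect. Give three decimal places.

Standardized effect: d = |μ_{blend A} − μ_{blend B}| / σ = |66.8 − 74.6| / 8.6 = 0.9070
Noncentrality parameter: δ = d·√(n/2) = 0.9070 × √(18/2) = 2.7209
One-sided α = 0.05 → critical value z_{0.05} = 1.645.
Power = Φ(δ − 1.645) = Φ(1.076) = 0.8591.

Power ≈ 0.859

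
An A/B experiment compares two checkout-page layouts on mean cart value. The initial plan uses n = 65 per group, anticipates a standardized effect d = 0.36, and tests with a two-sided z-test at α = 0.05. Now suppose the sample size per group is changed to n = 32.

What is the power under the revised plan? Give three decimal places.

Power ≈ 0.302

With n = 32 per group: δ = d·√(n/2) = 0.36 × √(32/2) = 1.4400. Critical value z_{0.025} = 1.960.
Revised power = Φ(δ − 1.960) + Φ(−δ − 1.960) = Φ(-0.520) + Φ(-3.400) = 0.3015 + 0.0003 = 0.3019.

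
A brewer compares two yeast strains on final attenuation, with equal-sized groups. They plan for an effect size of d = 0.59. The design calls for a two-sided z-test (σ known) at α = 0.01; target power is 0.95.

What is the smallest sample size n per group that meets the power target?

Set Φ(δ − 2.576) = 0.95; then δ − 2.576 = Φ⁻¹(0.95) = 1.645, giving δ = 4.221.
(The Φ(−δ − z_{α/2}) term is vanishingly small for δ > 0 and is dropped in the standard sample-size formula.)
δ = d·√(n/2) ⇒ n = 2(δ/d)² = 2 × (4.221 / 0.59)² = 102.35.
Rounding up, n = 103 per group.

n = 103 per group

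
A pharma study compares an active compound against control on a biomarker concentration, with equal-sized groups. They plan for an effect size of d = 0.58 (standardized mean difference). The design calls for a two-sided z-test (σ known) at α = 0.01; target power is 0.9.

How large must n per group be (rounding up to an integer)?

Set Φ(δ − 2.576) = 0.9; then δ − 2.576 = Φ⁻¹(0.9) = 1.282, giving δ = 3.857.
(Ignoring the negligible lower-tail rejection probability gives the usual closed-form inversion.)
δ = d·√(n/2) ⇒ n = 2(δ/d)² = 2 × (3.857 / 0.58)² = 88.46.
Rounding up, n = 89 per group.

n = 89 per group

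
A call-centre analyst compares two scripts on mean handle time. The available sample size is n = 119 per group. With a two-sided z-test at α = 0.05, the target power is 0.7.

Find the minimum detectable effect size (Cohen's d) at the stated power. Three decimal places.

Required noncentrality: δ = z_{0.025} + z_{0.30} = 1.960 + 0.524 = 2.484.
(Lower-tail contribution to power is negligible for δ > 0.)
δ = d·√(n/2) ⇒ d = δ/√(n/2) = 2.484/√(119/2) = 0.3221.

d ≈ 0.322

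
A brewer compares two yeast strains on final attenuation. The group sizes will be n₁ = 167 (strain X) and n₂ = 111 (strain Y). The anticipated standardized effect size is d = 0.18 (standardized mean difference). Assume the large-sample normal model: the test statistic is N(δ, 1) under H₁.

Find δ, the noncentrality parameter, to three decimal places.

δ = d / √(1/n₁ + 1/n₂) = 0.18 / √(1/167 + 1/111) = 1.4698

δ ≈ 1.470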